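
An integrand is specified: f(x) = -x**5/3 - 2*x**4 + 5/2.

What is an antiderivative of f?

Integrate term by term and add the pieces.
Check: d/dx[-x**6/18 - 2*x**5/5 + 5*x/2] = -x**5/3 - 2*x**4 + 5/2 = f(x).

An antiderivative is F(x) = -x**6/18 - 2*x**5/5 + 5*x/2.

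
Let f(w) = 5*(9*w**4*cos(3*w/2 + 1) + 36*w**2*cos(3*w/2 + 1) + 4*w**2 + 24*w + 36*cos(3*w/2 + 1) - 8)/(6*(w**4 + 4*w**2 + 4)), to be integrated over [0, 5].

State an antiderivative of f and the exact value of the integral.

Antiderivative: F(w) = (15*w**2*sin(3*w/2 + 1) - 10*w + 30*sin(3*w/2 + 1) - 30)/(3*w**2 + 6); value = -5*sin(1) + 5*sin(17/2) + 325/81

Any candidate F(w) must reproduce f(w) exactly when differentiated.
F(w) = (15*w**2*sin(3*w/2 + 1) - 10*w + 30*sin(3*w/2 + 1) - 30)/(3*w**2 + 6) is an antiderivative of f.
Check: d/dw[(15*w**2*sin(3*w/2 + 1) - 10*w + 30*sin(3*w/2 + 1) - 30)/(3*w**2 + 6)] = (45*w**4*cos(3*w/2 + 1) + 180*w**2*cos(3*w/2 + 1) + 20*w**2 + 120*w + 180*cos(3*w/2 + 1) - 40)/(6*w**4 + 24*w**2 + 24), which equals f(w).
F(5) = -80/81 + 5*sin(17/2); F(0) = -5 + 5*sin(1).
Integral = F(5) - F(0) = -5*sin(1) + 5*sin(17/2) + 325/81.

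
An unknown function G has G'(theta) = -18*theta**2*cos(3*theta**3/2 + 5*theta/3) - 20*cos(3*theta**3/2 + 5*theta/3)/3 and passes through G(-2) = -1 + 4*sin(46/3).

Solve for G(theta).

G'(theta) matches the chain-rule pattern g'(h)*h' with inner function h(theta) = 3*theta**3/2 + 5*theta/3; substituting u = h(theta) collapses the integral.
A general antiderivative is -4*sin(3*theta**3/2 + 5*theta/3) + C.
The condition gives C = -1 + 4*sin(46/3) - (4*sin(46/3)) = -1.
So G(theta) = -4*sin(3*theta**3/2 + 5*theta/3) - 1.
Check: d/dtheta[-4*sin(3*theta**3/2 + 5*theta/3) - 1] = -18*theta**2*cos(3*theta**3/2 + 5*theta/3) - 20*cos(3*theta**3/2 + 5*theta/3)/3 = G'(theta).

G(theta) = -4*sin(3*theta**3/2 + 5*theta/3) - 1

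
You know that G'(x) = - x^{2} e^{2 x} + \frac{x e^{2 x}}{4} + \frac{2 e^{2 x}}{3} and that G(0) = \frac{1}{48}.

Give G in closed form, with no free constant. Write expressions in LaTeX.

Recognize the product-rule pattern: G'(x) = u'v + uv' with u = - \frac{x^{2}}{2} + \frac{5 x}{8} + \frac{1}{48}, v = e^{2 x}, so integration by parts undoes it.
A general antiderivative is \frac{\left(- 24 x^{2} + 30 x + 1\right) e^{2 x}}{48} + C.
The condition gives C = \frac{1}{48} - (\frac{1}{48}) = 0.
So G(x) = \frac{\left(- 24 x^{2} + 30 x + 1\right) e^{2 x}}{48}.
Check: d/dx[\frac{\left(- 24 x^{2} + 30 x + 1\right) e^{2 x}}{48}] = - x^{2} e^{2 x} + \frac{x e^{2 x}}{4} + \frac{2 e^{2 x}}{3} = G'(x).

G(x) = \frac{\left(- 24 x^{2} + 30 x + 1\right) e^{2 x}}{48}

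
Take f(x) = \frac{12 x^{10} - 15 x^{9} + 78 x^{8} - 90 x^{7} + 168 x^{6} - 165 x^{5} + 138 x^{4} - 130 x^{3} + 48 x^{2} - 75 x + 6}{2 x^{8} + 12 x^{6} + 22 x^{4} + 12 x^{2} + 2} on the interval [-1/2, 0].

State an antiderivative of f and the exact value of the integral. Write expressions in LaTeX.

Antiderivative: F(x) = \frac{5 x^{4} + 8 x^{3} \left(x^{4} + 3 x^{2} + 1\right) - 15 x^{2} \left(x^{4} + 3 x^{2} + 1\right) + 15 x^{2} + 12 x \left(x^{4} + 3 x^{2} + 1\right) + 25}{4 \left(x^{4} + 3 x^{2} + 1\right)}; value = \frac{2287}{464}

A first test for any F(x): its x-derivative must equal f(x) identically.
F(x) = \frac{5 x^{4} + 8 x^{3} \left(x^{4} + 3 x^{2} + 1\right) - 15 x^{2} \left(x^{4} + 3 x^{2} + 1\right) + 15 x^{2} + 12 x \left(x^{4} + 3 x^{2} + 1\right) + 25}{4 \left(x^{4} + 3 x^{2} + 1\right)} is an antiderivative of f.
Check: d/dx[\frac{5 x^{4} + 8 x^{3} \left(x^{4} + 3 x^{2} + 1\right) - 15 x^{2} \left(x^{4} + 3 x^{2} + 1\right) + 15 x^{2} + 12 x \left(x^{4} + 3 x^{2} + 1\right) + 25}{4 \left(x^{4} + 3 x^{2} + 1\right)}] = \frac{12 x^{10} - 15 x^{9} + 78 x^{8} - 90 x^{7} + 168 x^{6} - 165 x^{5} + 138 x^{4} - 130 x^{3} + 48 x^{2} - 75 x + 6}{2 x^{8} + 12 x^{6} + 22 x^{4} + 12 x^{2} + 2} = f(x).
F(0) = \frac{25}{4}; F(-1/2) = \frac{613}{464}.
Integral = F(0) - F(-1/2) = \frac{2287}{464}.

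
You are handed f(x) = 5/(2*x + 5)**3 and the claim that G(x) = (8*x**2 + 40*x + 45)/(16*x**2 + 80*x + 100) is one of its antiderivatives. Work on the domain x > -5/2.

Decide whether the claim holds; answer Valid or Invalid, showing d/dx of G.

d/dx[G] = 5/(8*x**3 + 60*x**2 + 150*x + 125)
This equals f(x) exactly, so the claim holds.

Valid - differentiating G returns exactly f.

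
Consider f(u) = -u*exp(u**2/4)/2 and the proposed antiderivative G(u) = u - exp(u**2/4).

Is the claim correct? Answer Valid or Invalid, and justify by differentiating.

d/du[G] = -u*exp(u**2/4)/2 + 1
d/du[G] - f(u) = 1 != 0.

Invalid: d/du[G] - f = 1, which is not 0.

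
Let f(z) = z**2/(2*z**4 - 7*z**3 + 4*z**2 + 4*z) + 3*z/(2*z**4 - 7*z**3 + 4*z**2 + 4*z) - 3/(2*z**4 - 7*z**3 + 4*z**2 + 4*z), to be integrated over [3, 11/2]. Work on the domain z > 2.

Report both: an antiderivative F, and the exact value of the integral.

The denominator factors as z*(z - 2)**2*(2*z + 1); partial fractions split f into directly integrable pieces: 34/(25*(2*z + 1)) + 7/(100*(z - 2)) + 7/(10*(z - 2)**2) - 3/(4*z).
F(z) = -3*log(z)/4 + 7*log(z - 2)/100 + 17*log(z + 1/2)/25 - 7/(10*z - 20) is an antiderivative of f.
Check: d/dz[-3*log(z)/4 + 7*log(z - 2)/100 + 17*log(z + 1/2)/25 - 7/(10*z - 20)] = (z**2 + 3*z - 3)/(2*z**4 - 7*z**3 + 4*z**2 + 4*z), which equals f(z).
F(11/2) = -3*log(11/2)/4 - 1/5 + 7*log(7/2)/100 + 17*log(6)/25; F(3) = -3*log(3)/4 - 7/10 + 17*log(7/2)/25.
Integral = F(11/2) - F(3) = -3*log(11/2)/4 - 61*log(7/2)/100 + 1/2 + 3*log(3)/4 + 17*log(6)/25.

Antiderivative: F(z) = -3*log(z)/4 + 7*log(z - 2)/100 + 17*log(z + 1/2)/25 - 7/(10*z - 20); value = -3*log(11/2)/4 - 61*log(7/2)/100 + 1/2 + 3*log(3)/4 + 17*log(6)/25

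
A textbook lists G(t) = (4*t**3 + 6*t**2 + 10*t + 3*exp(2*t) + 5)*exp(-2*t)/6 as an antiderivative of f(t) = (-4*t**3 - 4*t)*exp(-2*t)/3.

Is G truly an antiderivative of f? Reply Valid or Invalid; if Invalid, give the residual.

d/dt[G] = (-4*t**3 - 4*t)*exp(-2*t)/3
This equals f(t) exactly, so the claim holds.

Valid - differentiating G returns exactly f.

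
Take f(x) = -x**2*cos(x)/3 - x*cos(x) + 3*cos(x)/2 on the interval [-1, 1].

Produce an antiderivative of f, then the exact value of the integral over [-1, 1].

Antiderivative: F(x) = -(2*x**2*sin(x) + 6*x*sin(x) + 4*x*cos(x) - 13*sin(x) + 6*cos(x))/6; value = -4*cos(1)/3 + 11*sin(1)/3

Integrate term by term and add the pieces.
F(x) = -(2*x**2*sin(x) + 6*x*sin(x) + 4*x*cos(x) - 13*sin(x) + 6*cos(x))/6 is an antiderivative of f.
Check: d/dx[-(2*x**2*sin(x) + 6*x*sin(x) + 4*x*cos(x) - 13*sin(x) + 6*cos(x))/6] = -x**2*cos(x)/3 - x*cos(x) + 3*cos(x)/2 = f(x).
F(1) = -5*cos(1)/3 + 5*sin(1)/6; F(-1) = -17*sin(1)/6 - cos(1)/3.
Integral = F(1) - F(-1) = -4*cos(1)/3 + 11*sin(1)/3.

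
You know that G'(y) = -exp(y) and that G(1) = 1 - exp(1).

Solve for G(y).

G(y) = 1 - exp(y)

Recover the given G'(y) by differentiating a candidate G(y); any mismatch rules it out.
A general antiderivative is -exp(y) + C.
The condition gives C = 1 - exp(1) - (-exp(1)) = 1.
So G(y) = 1 - exp(y).
Check: d/dy[1 - exp(y)] = -exp(y) = G'(y).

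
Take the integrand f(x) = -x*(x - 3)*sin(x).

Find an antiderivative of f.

An antiderivative is F(x) = x**2*cos(x) - 2*x*sin(x) - 3*x*cos(x) + 3*sin(x) - 2*cos(x).

Any candidate F(x) must reproduce f(x) exactly when differentiated.
Check: d/dx[x**2*cos(x) - 2*x*sin(x) - 3*x*cos(x) + 3*sin(x) - 2*cos(x)] = -x**2*sin(x) + 3*x*sin(x), which equals f(x).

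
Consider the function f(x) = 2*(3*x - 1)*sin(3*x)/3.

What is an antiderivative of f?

A candidate is checked by its d/dx: the result must match f(x).
Check: d/dx[-2*x*cos(3*x)/3 + 2*sin(3*x)/9 + 2*cos(3*x)/9] = 2*x*sin(3*x) - 2*sin(3*x)/3, which equals f(x).

An antiderivative is F(x) = -2*x*cos(3*x)/3 + 2*sin(3*x)/9 + 2*cos(3*x)/9.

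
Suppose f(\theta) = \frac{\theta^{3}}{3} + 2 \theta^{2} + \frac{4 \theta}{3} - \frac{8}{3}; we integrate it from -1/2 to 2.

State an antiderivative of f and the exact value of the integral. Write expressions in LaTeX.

The substitution u = - \frac{\theta^{2}}{4} - \theta + 1 works: f is exactly (dF/du)*(du/d\theta) for that inner function.
F(\theta) = \frac{\theta^{4}}{12} + \frac{2 \theta^{3}}{3} + \frac{2 \theta^{2}}{3} - \frac{8 \theta}{3} is an antiderivative of f.
Check: d/d\theta[\frac{\theta^{4}}{12} + \frac{2 \theta^{3}}{3} + \frac{2 \theta^{2}}{3} - \frac{8 \theta}{3}] = \frac{\theta^{3}}{3} + 2 \theta^{2} + \frac{4 \theta}{3} - \frac{8}{3} = f(\theta).
F(2) = 4; F(-1/2) = \frac{91}{64}.
Integral = F(2) - F(-1/2) = \frac{165}{64}.

Antiderivative: F(\theta) = \frac{\theta^{4}}{12} + \frac{2 \theta^{3}}{3} + \frac{2 \theta^{2}}{3} - \frac{8 \theta}{3}; value = \frac{165}{64}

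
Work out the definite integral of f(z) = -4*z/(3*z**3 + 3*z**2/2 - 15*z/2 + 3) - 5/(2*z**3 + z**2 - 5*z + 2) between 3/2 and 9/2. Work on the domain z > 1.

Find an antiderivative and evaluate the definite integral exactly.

Antiderivative: F(z) = -23*log(z - 1)/9 + 38*log(z - 1/2)/15 + log(z + 2)/45; value = -116*log(7/2)/45 - 23*log(2)/9 + log(13/2)/45 + 38*log(4)/15

The denominator factors as 3*(z - 1)*(z + 2)*(2*z - 1); partial fractions split f into directly integrable pieces: 76/(15*(2*z - 1)) + 1/(45*(z + 2)) - 23/(9*(z - 1)).
F(z) = -23*log(z - 1)/9 + 38*log(z - 1/2)/15 + log(z + 2)/45 is an antiderivative of f.
Check: d/dz[-23*log(z - 1)/9 + 38*log(z - 1/2)/15 + log(z + 2)/45] = (-8*z - 15)/(6*z**3 + 3*z**2 - 15*z + 6), which equals f(z).
F(9/2) = -23*log(7/2)/9 + log(13/2)/45 + 38*log(4)/15; F(3/2) = log(7/2)/45 + 23*log(2)/9.
Integral = F(9/2) - F(3/2) = -116*log(7/2)/45 - 23*log(2)/9 + log(13/2)/45 + 38*log(4)/15.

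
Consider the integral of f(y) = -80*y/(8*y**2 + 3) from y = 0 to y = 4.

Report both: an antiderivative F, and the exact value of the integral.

Antiderivative: F(y) = -5*log(4*y**2 + 3/2); value = -5*log(131/2) + 5*log(3/2)

f matches the chain-rule pattern g'(h)*h' with inner function h(y) = 4*y**2 + 3/2; substituting u = h(y) collapses the integral.
F(y) = -5*log(4*y**2 + 3/2) is an antiderivative of f.
Check: d/dy[-5*log(4*y**2 + 3/2)] = -80*y/(8*y**2 + 3) = f(y).
F(4) = -5*log(131/2); F(0) = -5*log(3/2).
Integral = F(4) - F(0) = -5*log(131/2) + 5*log(3/2).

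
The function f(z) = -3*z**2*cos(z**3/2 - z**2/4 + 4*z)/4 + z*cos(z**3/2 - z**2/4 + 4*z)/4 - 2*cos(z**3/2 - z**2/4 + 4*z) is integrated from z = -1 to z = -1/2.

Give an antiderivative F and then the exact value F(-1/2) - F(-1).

The substitution u = z**3/2 - z**2/4 + 4*z works: f is exactly (dF/du)*(du/dz) for that inner function.
F(z) = -sin(z**3/2 - z**2/4 + 4*z)/2 is an antiderivative of f.
Check: d/dz[-sin(z**3/2 - z**2/4 + 4*z)/2] = -3*z**2*cos(z**3/2 - z**2/4 + 4*z)/4 + z*cos(z**3/2 - z**2/4 + 4*z)/4 - 2*cos(z**3/2 - z**2/4 + 4*z) = f(z).
F(-1/2) = sin(17/8)/2; F(-1) = sin(19/4)/2.
Integral = F(-1/2) - F(-1) = sin(17/8)/2 - sin(19/4)/2.

Antiderivative: F(z) = -sin(z**3/2 - z**2/4 + 4*z)/2; value = sin(17/8)/2 - sin(19/4)/2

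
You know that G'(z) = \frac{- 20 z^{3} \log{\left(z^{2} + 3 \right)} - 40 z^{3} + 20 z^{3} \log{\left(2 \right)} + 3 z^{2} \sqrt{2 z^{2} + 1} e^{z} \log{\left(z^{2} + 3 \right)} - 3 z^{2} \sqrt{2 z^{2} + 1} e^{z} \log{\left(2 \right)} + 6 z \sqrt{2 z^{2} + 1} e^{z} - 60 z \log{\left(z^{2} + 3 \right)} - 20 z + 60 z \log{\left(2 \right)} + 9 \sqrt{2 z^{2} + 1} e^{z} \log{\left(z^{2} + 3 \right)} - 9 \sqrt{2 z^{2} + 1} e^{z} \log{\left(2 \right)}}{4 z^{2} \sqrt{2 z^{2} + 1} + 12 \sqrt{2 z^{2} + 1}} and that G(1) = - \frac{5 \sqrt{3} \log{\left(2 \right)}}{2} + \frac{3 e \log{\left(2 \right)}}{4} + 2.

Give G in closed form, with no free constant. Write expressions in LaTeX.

G(z) = \frac{- \left(10 \sqrt{2 z^{2} + 1} - 3 e^{z}\right) \log{\left(\frac{z^{2}}{2} + \frac{3}{2} \right)} + 8}{4}

Recognize the product-rule pattern: G'(z) = u'v + uv' with u = - \frac{5 \sqrt{2 z^{2} + 1}}{2} + \frac{3 e^{z}}{4}, v = \log{\left(\frac{z^{2}}{2} + \frac{3}{2} \right)}, so integration by parts undoes it.
A general antiderivative is - \left(\frac{5 \sqrt{2 z^{2} + 1}}{2} - \frac{3 e^{z}}{4}\right) \log{\left(\frac{z^{2}}{2} + \frac{3}{2} \right)} + C.
The condition gives C = - \frac{5 \sqrt{3} \log{\left(2 \right)}}{2} + \frac{3 e \log{\left(2 \right)}}{4} + 2 - (- \frac{5 \sqrt{3} \log{\left(2 \right)}}{2} + \frac{3 e \log{\left(2 \right)}}{4}) = 2.
So G(z) = \frac{- \left(10 \sqrt{2 z^{2} + 1} - 3 e^{z}\right) \log{\left(\frac{z^{2}}{2} + \frac{3}{2} \right)} + 8}{4}.
Check: d/dz[\frac{- \left(10 \sqrt{2 z^{2} + 1} - 3 e^{z}\right) \log{\left(\frac{z^{2}}{2} + \frac{3}{2} \right)} + 8}{4}] = \frac{- 20 z^{3} \log{\left(z^{2} + 3 \right)} - 40 z^{3} + 20 z^{3} \log{\left(2 \right)} + 3 z^{2} \sqrt{2 z^{2} + 1} e^{z} \log{\left(z^{2} + 3 \right)} - 3 z^{2} \sqrt{2 z^{2} + 1} e^{z} \log{\left(2 \right)} + 6 z \sqrt{2 z^{2} + 1} e^{z} - 60 z \log{\left(z^{2} + 3 \right)} - 20 z + 60 z \log{\left(2 \right)} + 9 \sqrt{2 z^{2} + 1} e^{z} \log{\left(z^{2} + 3 \right)} - 9 \sqrt{2 z^{2} + 1} e^{z} \log{\left(2 \right)}}{4 z^{2} \sqrt{2 z^{2} + 1} + 12 \sqrt{2 z^{2} + 1}} = G'(z).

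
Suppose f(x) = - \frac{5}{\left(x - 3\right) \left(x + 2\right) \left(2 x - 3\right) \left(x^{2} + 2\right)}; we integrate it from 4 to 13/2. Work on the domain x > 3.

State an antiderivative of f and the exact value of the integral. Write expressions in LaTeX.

The denominator factors as \left(x - 3\right) \left(x + 2\right) \left(2 x - 3\right) \left(x^{2} + 2\right); partial fractions split f into directly integrable pieces: - \frac{5 \left(13 x + 28\right)}{1122 \left(x^{2} + 2\right)} + \frac{80}{357 \left(2 x - 3\right)} - \frac{1}{42 \left(x + 2\right)} - \frac{1}{33 \left(x - 3\right)}.
F(x) = - \frac{\log{\left(x - 3 \right)}}{33} + \frac{40 \log{\left(x - \frac{3}{2} \right)}}{357} - \frac{\log{\left(x + 2 \right)}}{42} - \frac{65 \log{\left(x^{2} + 2 \right)}}{2244} - \frac{35 \sqrt{2} \operatorname{atan}{\left(\frac{\sqrt{2} x}{2} \right)}}{561} is an antiderivative of f.
Check: d/dx[- \frac{\log{\left(x - 3 \right)}}{33} + \frac{40 \log{\left(x - \frac{3}{2} \right)}}{357} - \frac{\log{\left(x + 2 \right)}}{42} - \frac{65 \log{\left(x^{2} + 2 \right)}}{2244} - \frac{35 \sqrt{2} \operatorname{atan}{\left(\frac{\sqrt{2} x}{2} \right)}}{561}] = - \frac{5}{2 x^{5} - 5 x^{4} - 5 x^{3} + 8 x^{2} - 18 x + 36}, which equals f(x).
F(13/2) = - \frac{35 \sqrt{2} \operatorname{atan}{\left(\frac{13 \sqrt{2}}{4} \right)}}{561} - \frac{65 \log{\left(\frac{177}{4} \right)}}{2244} - \frac{\log{\left(\frac{17}{2} \right)}}{42} - \frac{\log{\left(\frac{7}{2} \right)}}{33} + \frac{40 \log{\left(5 \right)}}{357}; F(4) = - \frac{35 \sqrt{2} \operatorname{atan}{\left(2 \sqrt{2} \right)}}{561} - \frac{65 \log{\left(18 \right)}}{2244} - \frac{\log{\left(6 \right)}}{42} + \frac{40 \log{\left(\frac{5}{2} \right)}}{357}.
Integral = F(13/2) - F(4) = - \frac{35 \sqrt{2} \operatorname{atan}{\left(\frac{13 \sqrt{2}}{4} \right)}}{561} - \frac{65 \log{\left(\frac{177}{4} \right)}}{2244} - \frac{40 \log{\left(\frac{5}{2} \right)}}{357} - \frac{\log{\left(\frac{17}{2} \right)}}{42} - \frac{\log{\left(\frac{7}{2} \right)}}{33} + \frac{\log{\left(6 \right)}}{42} + \frac{65 \log{\left(18 \right)}}{2244} + \frac{35 \sqrt{2} \operatorname{atan}{\left(2 \sqrt{2} \right)}}{561} + \frac{40 \log{\left(5 \right)}}{357}.

Antiderivative: F(x) = - \frac{\log{\left(x - 3 \right)}}{33} + \frac{40 \log{\left(x - \frac{3}{2} \right)}}{357} - \frac{\log{\left(x + 2 \right)}}{42} - \frac{65 \log{\left(x^{2} + 2 \right)}}{2244} - \frac{35 \sqrt{2} \operatorname{atan}{\left(\frac{\sqrt{2} x}{2} \right)}}{561}; value = - \frac{35 \sqrt{2} \operatorname{atan}{\left(\frac{13 \sqrt{2}}{4} \right)}}{561} - \frac{65 \log{\left(\frac{177}{4} \right)}}{2244} - \frac{40 \log{\left(\frac{5}{2} \right)}}{357} - \frac{\log{\left(\frac{17}{2} \right)}}{42} - \frac{\log{\left(\frac{7}{2} \right)}}{33} + \frac{\log{\left(6 \right)}}{42} + \frac{65 \log{\left(18 \right)}}{2244} + \frac{35 \sqrt{2} \operatorname{atan}{\left(2 \sqrt{2} \right)}}{561} + \frac{40 \log{\left(5 \right)}}{357}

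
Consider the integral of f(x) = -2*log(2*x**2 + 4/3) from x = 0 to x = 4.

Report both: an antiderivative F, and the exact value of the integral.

Antiderivative: F(x) = -2*(3*x*log(2*x**2 + 4/3) - 6*x + 2*sqrt(6)*atan(sqrt(6)*x/2))/3; value = -8*log(100/3) - 4*sqrt(6)*atan(2*sqrt(6))/3 + 16

Recover f(x) by differentiating a candidate F(x); any mismatch rules it out.
F(x) = -2*(3*x*log(2*x**2 + 4/3) - 6*x + 2*sqrt(6)*atan(sqrt(6)*x/2))/3 is an antiderivative of f.
Check: d/dx[-2*(3*x*log(2*x**2 + 4/3) - 6*x + 2*sqrt(6)*atan(sqrt(6)*x/2))/3] = -2*log(x**2 + 2/3) - 2*log(2), which equals f(x).
F(4) = -8*log(100/3) - 4*sqrt(6)*atan(2*sqrt(6))/3 + 16; F(0) = 0.
Integral = F(4) - F(0) = -8*log(100/3) - 4*sqrt(6)*atan(2*sqrt(6))/3 + 16.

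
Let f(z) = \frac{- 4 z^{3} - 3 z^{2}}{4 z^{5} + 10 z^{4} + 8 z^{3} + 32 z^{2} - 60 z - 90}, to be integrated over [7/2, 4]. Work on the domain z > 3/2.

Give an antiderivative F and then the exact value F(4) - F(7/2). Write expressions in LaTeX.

Antiderivative: F(z) = - \frac{9 \log{\left(z - \frac{3}{2} \right)}}{145} - \frac{\log{\left(z + 1 \right)}}{120} + \frac{9 \log{\left(z + 3 \right)}}{56} - \frac{55 \log{\left(z^{2} + 5 \right)}}{1218} - \frac{211 \sqrt{5} \operatorname{atan}{\left(\frac{\sqrt{5} z}{5} \right)}}{2436}; value = - \frac{9 \log{\left(\frac{13}{2} \right)}}{56} - \frac{211 \sqrt{5} \operatorname{atan}{\left(\frac{4 \sqrt{5}}{5} \right)}}{2436} - \frac{55 \log{\left(21 \right)}}{1218} - \frac{9 \log{\left(\frac{5}{2} \right)}}{145} - \frac{\log{\left(5 \right)}}{120} + \frac{\log{\left(\frac{9}{2} \right)}}{120} + \frac{9 \log{\left(2 \right)}}{145} + \frac{55 \log{\left(\frac{69}{4} \right)}}{1218} + \frac{211 \sqrt{5} \operatorname{atan}{\left(\frac{7 \sqrt{5}}{10} \right)}}{2436} + \frac{9 \log{\left(7 \right)}}{56}

The denominator factors as 2 \left(z + 1\right) \left(z + 3\right) \left(2 z - 3\right) \left(z^{2} + 5\right); partial fractions split f into directly integrable pieces: - \frac{5 \left(44 z + 211\right)}{2436 \left(z^{2} + 5\right)} - \frac{18}{145 \left(2 z - 3\right)} + \frac{9}{56 \left(z + 3\right)} - \frac{1}{120 \left(z + 1\right)}.
F(z) = - \frac{9 \log{\left(z - \frac{3}{2} \right)}}{145} - \frac{\log{\left(z + 1 \right)}}{120} + \frac{9 \log{\left(z + 3 \right)}}{56} - \frac{55 \log{\left(z^{2} + 5 \right)}}{1218} - \frac{211 \sqrt{5} \operatorname{atan}{\left(\frac{\sqrt{5} z}{5} \right)}}{2436} is an antiderivative of f.
Check: d/dz[- \frac{9 \log{\left(z - \frac{3}{2} \right)}}{145} - \frac{\log{\left(z + 1 \right)}}{120} + \frac{9 \log{\left(z + 3 \right)}}{56} - \frac{55 \log{\left(z^{2} + 5 \right)}}{1218} - \frac{211 \sqrt{5} \operatorname{atan}{\left(\frac{\sqrt{5} z}{5} \right)}}{2436}] = \frac{- 4 z^{3} - 3 z^{2}}{4 z^{5} + 10 z^{4} + 8 z^{3} + 32 z^{2} - 60 z - 90} = f(z).
F(4) = - \frac{211 \sqrt{5} \operatorname{atan}{\left(\frac{4 \sqrt{5}}{5} \right)}}{2436} - \frac{55 \log{\left(21 \right)}}{1218} - \frac{9 \log{\left(\frac{5}{2} \right)}}{145} - \frac{\log{\left(5 \right)}}{120} + \frac{9 \log{\left(7 \right)}}{56}; F(7/2) = - \frac{211 \sqrt{5} \operatorname{atan}{\left(\frac{7 \sqrt{5}}{10} \right)}}{2436} - \frac{55 \log{\left(\frac{69}{4} \right)}}{1218} - \frac{9 \log{\left(2 \right)}}{145} - \frac{\log{\left(\frac{9}{2} \right)}}{120} + \frac{9 \log{\left(\frac{13}{2} \right)}}{56}.
Integral = F(4) - F(7/2) = - \frac{9 \log{\left(\frac{13}{2} \right)}}{56} - \frac{211 \sqrt{5} \operatorname{atan}{\left(\frac{4 \sqrt{5}}{5} \right)}}{2436} - \frac{55 \log{\left(21 \right)}}{1218} - \frac{9 \log{\left(\frac{5}{2} \right)}}{145} - \frac{\log{\left(5 \right)}}{120} + \frac{\log{\left(\frac{9}{2} \right)}}{120} + \frac{9 \log{\left(2 \right)}}{145} + \frac{55 \log{\left(\frac{69}{4} \right)}}{1218} + \frac{211 \sqrt{5} \operatorname{atan}{\left(\frac{7 \sqrt{5}}{10} \right)}}{2436} + \frac{9 \log{\left(7 \right)}}{56}.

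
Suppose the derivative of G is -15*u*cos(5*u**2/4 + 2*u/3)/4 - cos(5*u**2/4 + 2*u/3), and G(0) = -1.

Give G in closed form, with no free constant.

G(u) = -3*sin(5*u**2/4 + 2*u/3)/2 - 1

The substitution w = 5*u**2/4 + 2*u/3 works: G'(u) is exactly (dG/dw)*(dw/du) for that inner function.
A general antiderivative is -3*sin(5*u**2/4 + 2*u/3)/2 + C.
The condition gives C = -1 - (0) = -1.
So G(u) = -3*sin(5*u**2/4 + 2*u/3)/2 - 1.
Check: d/du[-3*sin(5*u**2/4 + 2*u/3)/2 - 1] = -15*u*cos(5*u**2/4 + 2*u/3)/4 - cos(5*u**2/4 + 2*u/3) = G'(u).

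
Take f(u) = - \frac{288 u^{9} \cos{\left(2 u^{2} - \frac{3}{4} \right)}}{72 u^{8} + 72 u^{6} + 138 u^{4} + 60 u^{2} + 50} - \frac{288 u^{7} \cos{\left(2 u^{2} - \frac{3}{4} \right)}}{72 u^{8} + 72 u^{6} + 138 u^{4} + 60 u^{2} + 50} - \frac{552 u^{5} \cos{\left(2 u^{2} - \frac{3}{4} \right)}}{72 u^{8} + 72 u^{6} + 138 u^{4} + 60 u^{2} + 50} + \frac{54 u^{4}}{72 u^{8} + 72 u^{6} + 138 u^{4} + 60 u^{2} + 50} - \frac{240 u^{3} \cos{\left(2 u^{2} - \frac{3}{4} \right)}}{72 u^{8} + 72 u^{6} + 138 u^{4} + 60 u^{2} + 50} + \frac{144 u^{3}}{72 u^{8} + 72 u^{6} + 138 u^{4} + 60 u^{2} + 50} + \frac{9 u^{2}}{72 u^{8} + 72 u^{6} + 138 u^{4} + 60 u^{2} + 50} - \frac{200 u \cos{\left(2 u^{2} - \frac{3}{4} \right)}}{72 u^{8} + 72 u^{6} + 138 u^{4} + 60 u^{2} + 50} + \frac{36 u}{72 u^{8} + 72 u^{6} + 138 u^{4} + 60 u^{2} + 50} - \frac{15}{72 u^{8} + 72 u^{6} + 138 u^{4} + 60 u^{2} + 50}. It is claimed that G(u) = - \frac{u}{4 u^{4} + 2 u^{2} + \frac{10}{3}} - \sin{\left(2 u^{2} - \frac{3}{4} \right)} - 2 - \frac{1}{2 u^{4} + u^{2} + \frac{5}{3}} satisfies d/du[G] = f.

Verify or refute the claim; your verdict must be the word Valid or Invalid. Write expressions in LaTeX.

d/du[G] = \frac{- 288 u^{9} \cos{\left(2 u^{2} - \frac{3}{4} \right)} - 288 u^{7} \cos{\left(2 u^{2} - \frac{3}{4} \right)} - 552 u^{5} \cos{\left(2 u^{2} - \frac{3}{4} \right)} + 54 u^{4} - 240 u^{3} \cos{\left(2 u^{2} - \frac{3}{4} \right)} + 144 u^{3} + 9 u^{2} - 200 u \cos{\left(2 u^{2} - \frac{3}{4} \right)} + 36 u - 15}{72 u^{8} + 72 u^{6} + 138 u^{4} + 60 u^{2} + 50}
This equals f(u) exactly, so the claim holds.

Valid. The derivative of G reproduces f.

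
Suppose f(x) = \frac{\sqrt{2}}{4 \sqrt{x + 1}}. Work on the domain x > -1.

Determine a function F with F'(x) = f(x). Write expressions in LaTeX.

A first test for any F(x): its x-derivative must equal f(x) identically.
Check: d/dx[\frac{\sqrt{2} \sqrt{x + 1}}{2}] = \frac{\sqrt{2}}{4 \sqrt{x + 1}} = f(x).

An antiderivative is F(x) = \frac{\sqrt{2} \sqrt{x + 1}}{2}.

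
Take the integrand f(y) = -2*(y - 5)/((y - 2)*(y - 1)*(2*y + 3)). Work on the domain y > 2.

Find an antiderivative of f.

Factor the denominator ((y - 2)*(y - 1)*(2*y + 3)) and decompose: f = 52/(35*(2*y + 3)) - 8/(5*(y - 1)) + 6/(7*(y - 2)); each piece integrates to a log, atan, or power term.
Check: d/dy[6*log(y - 2)/7 - 8*log(y - 1)/5 + 26*log(y + 3/2)/35] = (10 - 2*y)/(2*y**3 - 3*y**2 - 5*y + 6), which equals f(y).

An antiderivative is F(y) = 6*log(y - 2)/7 - 8*log(y - 1)/5 + 26*log(y + 3/2)/35.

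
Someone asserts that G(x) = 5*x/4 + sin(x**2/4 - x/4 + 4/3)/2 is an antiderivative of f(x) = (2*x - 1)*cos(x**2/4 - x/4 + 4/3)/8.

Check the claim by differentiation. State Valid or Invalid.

Invalid: d/dx[G] - f = 5/4, which is not 0.

d/dx[G] = x*cos(x**2/4 - x/4 + 4/3)/4 - cos(x**2/4 - x/4 + 4/3)/8 + 5/4
d/dx[G] - f(x) = 5/4 != 0.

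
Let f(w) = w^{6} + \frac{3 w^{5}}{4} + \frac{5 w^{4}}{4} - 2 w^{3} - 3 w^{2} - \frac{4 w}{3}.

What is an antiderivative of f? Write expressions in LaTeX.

Integrate term by term and add the pieces.
Check: d/dw[\frac{w^{7}}{7} + \frac{w^{6}}{8} + \frac{w^{5}}{4} - \frac{w^{4}}{2} - w^{3} - \frac{2 w^{2}}{3}] = w^{6} + \frac{3 w^{5}}{4} + \frac{5 w^{4}}{4} - 2 w^{3} - 3 w^{2} - \frac{4 w}{3} = f(w).

An antiderivative is F(w) = \frac{w^{7}}{7} + \frac{w^{6}}{8} + \frac{w^{5}}{4} - \frac{w^{4}}{2} - w^{3} - \frac{2 w^{2}}{3}.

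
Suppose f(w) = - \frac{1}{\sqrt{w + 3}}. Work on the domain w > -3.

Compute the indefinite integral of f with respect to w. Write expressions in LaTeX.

Whatever form F(w) takes, F'(w) = f(w) is non-negotiable.
Check: d/dw[- 2 \sqrt{w + 3}] = - \frac{1}{\sqrt{w + 3}} = f(w).

F(w) = - 2 \sqrt{w + 3} + C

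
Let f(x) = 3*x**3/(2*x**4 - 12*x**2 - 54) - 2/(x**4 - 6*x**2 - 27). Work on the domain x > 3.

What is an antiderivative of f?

An antiderivative is F(x) = 77*log(x - 3)/144 + 85*log(x + 3)/144 + 3*log(x**2 + 3)/16 + sqrt(3)*atan(sqrt(3)*x/3)/18.

Factor the denominator (2*(x - 3)*(x + 3)*(x**2 + 3)) and decompose: f = (9*x + 4)/(24*(x**2 + 3)) + 85/(144*(x + 3)) + 77/(144*(x - 3)); each piece integrates to a log, atan, or power term.
Check: d/dx[77*log(x - 3)/144 + 85*log(x + 3)/144 + 3*log(x**2 + 3)/16 + sqrt(3)*atan(sqrt(3)*x/3)/18] = (3*x**3 - 4)/(2*x**4 - 12*x**2 - 54), which equals f(x).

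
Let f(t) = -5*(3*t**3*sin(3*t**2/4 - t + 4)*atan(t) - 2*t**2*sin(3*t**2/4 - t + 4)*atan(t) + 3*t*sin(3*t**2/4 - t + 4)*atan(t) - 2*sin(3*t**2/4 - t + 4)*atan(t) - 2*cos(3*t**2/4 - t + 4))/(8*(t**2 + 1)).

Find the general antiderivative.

F(t) = 5*cos(3*t**2/4 - t + 4)*atan(t)/4 + C

f has the shape u'v + uv' for u = 5*atan(t)/4 and v = cos(3*t**2/4 - t + 4) — it is the derivative of the product u*v.
Check: d/dt[5*cos(3*t**2/4 - t + 4)*atan(t)/4] = (-15*t**3*sin(3*t**2/4 - t + 4)*atan(t) + 10*t**2*sin(3*t**2/4 - t + 4)*atan(t) - 15*t*sin(3*t**2/4 - t + 4)*atan(t) + 10*sin(3*t**2/4 - t + 4)*atan(t) + 10*cos(3*t**2/4 - t + 4))/(8*t**2 + 8), which equals f(t).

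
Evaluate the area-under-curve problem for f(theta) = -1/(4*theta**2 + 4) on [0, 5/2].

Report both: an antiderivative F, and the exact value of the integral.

Check any antiderivative F(theta) by computing F'(theta) and comparing it with f(theta).
F(theta) = -atan(theta)/4 is an antiderivative of f.
Check: d/dtheta[-atan(theta)/4] = -1/(4*theta**2 + 4) = f(theta).
F(5/2) = -atan(5/2)/4; F(0) = 0.
Integral = F(5/2) - F(0) = -atan(5/2)/4.

Antiderivative: F(theta) = -atan(theta)/4; value = -atan(5/2)/4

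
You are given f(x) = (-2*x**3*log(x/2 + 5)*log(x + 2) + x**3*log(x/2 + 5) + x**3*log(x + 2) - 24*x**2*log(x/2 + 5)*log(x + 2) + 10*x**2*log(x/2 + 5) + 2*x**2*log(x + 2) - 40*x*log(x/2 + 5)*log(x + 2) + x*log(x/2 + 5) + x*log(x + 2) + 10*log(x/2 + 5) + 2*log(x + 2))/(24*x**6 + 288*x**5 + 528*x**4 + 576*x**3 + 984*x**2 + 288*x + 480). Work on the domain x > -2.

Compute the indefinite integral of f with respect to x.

Since d/dx undoes antidifferentiation here, F'(x) = f(x) is required of F(x).
Check: d/dx[log(x/2 + 5)*log(x + 2)/(24*(x**2 + 1))] = (-2*x**3*log(x/2 + 5)*log(x + 2) + x**3*log(x/2 + 5) + x**3*log(x + 2) - 24*x**2*log(x/2 + 5)*log(x + 2) + 10*x**2*log(x/2 + 5) + 2*x**2*log(x + 2) - 40*x*log(x/2 + 5)*log(x + 2) + x*log(x/2 + 5) + x*log(x + 2) + 10*log(x/2 + 5) + 2*log(x + 2))/(24*x**6 + 288*x**5 + 528*x**4 + 576*x**3 + 984*x**2 + 288*x + 480) = f(x).

F(x) = log(x/2 + 5)*log(x + 2)/(24*(x**2 + 1)) + C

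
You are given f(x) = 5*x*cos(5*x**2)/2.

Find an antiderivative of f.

An antiderivative is F(x) = sin(5*x**2)/4.

The substitution u = 5*x**2 works: f is exactly (dF/du)*(du/dx) for that inner function.
Check: d/dx[sin(5*x**2)/4] = 5*x*cos(5*x**2)/2 = f(x).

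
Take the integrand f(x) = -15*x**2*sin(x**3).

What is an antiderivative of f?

Whatever form F(x) takes, F'(x) = f(x) is non-negotiable.
Check: d/dx[5*cos(x**3)] = -15*x**2*sin(x**3) = f(x).

An antiderivative is F(x) = 5*cos(x**3).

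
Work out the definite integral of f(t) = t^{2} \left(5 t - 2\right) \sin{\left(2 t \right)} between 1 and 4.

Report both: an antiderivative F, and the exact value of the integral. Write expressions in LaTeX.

A first test for any F(t): its t-derivative must equal f(t) identically.
F(t) = - \frac{5 t^{3} \cos{\left(2 t \right)}}{2} + \frac{15 t^{2} \sin{\left(2 t \right)}}{4} + t^{2} \cos{\left(2 t \right)} - t \sin{\left(2 t \right)} + \frac{15 t \cos{\left(2 t \right)}}{4} - \frac{15 \sin{\left(2 t \right)}}{8} - \frac{\cos{\left(2 t \right)}}{2} is an antiderivative of f.
Check: d/dt[- \frac{5 t^{3} \cos{\left(2 t \right)}}{2} + \frac{15 t^{2} \sin{\left(2 t \right)}}{4} + t^{2} \cos{\left(2 t \right)} - t \sin{\left(2 t \right)} + \frac{15 t \cos{\left(2 t \right)}}{4} - \frac{15 \sin{\left(2 t \right)}}{8} - \frac{\cos{\left(2 t \right)}}{2}] = 5 t^{3} \sin{\left(2 t \right)} - 2 t^{2} \sin{\left(2 t \right)}, which equals f(t).
F(4) = - \frac{259 \cos{\left(8 \right)}}{2} + \frac{433 \sin{\left(8 \right)}}{8}; F(1) = \frac{7 \cos{\left(2 \right)}}{4} + \frac{7 \sin{\left(2 \right)}}{8}.
Integral = F(4) - F(1) = - \frac{7 \sin{\left(2 \right)}}{8} - \frac{7 \cos{\left(2 \right)}}{4} - \frac{259 \cos{\left(8 \right)}}{2} + \frac{433 \sin{\left(8 \right)}}{8}.

Antiderivative: F(t) = - \frac{5 t^{3} \cos{\left(2 t \right)}}{2} + \frac{15 t^{2} \sin{\left(2 t \right)}}{4} + t^{2} \cos{\left(2 t \right)} - t \sin{\left(2 t \right)} + \frac{15 t \cos{\left(2 t \right)}}{4} - \frac{15 \sin{\left(2 t \right)}}{8} - \frac{\cos{\left(2 t \right)}}{2}; value = - \frac{7 \sin{\left(2 \right)}}{8} - \frac{7 \cos{\left(2 \right)}}{4} - \frac{259 \cos{\left(8 \right)}}{2} + \frac{433 \sin{\left(8 \right)}}{8}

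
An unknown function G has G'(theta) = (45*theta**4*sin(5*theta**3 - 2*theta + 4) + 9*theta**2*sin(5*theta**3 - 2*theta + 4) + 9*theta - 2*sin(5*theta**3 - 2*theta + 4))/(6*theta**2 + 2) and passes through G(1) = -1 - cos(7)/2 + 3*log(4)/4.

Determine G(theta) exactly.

Recover the given G'(theta) by differentiating a candidate G(theta); any mismatch rules it out.
A general antiderivative is 3*log(3*theta**2 + 1)/4 - cos(5*theta**3 - 2*theta + 4)/2 + C.
The condition gives C = -1 - cos(7)/2 + 3*log(4)/4 - (-cos(7)/2 + 3*log(4)/4) = -1.
So G(theta) = -(-3*log(3*theta**2 + 1) + 2*cos(5*theta**3 - 2*theta + 4) + 4)/4.
Check: d/dtheta[-(-3*log(3*theta**2 + 1) + 2*cos(5*theta**3 - 2*theta + 4) + 4)/4] = (45*theta**4*sin(5*theta**3 - 2*theta + 4) + 9*theta**2*sin(5*theta**3 - 2*theta + 4) + 9*theta - 2*sin(5*theta**3 - 2*theta + 4))/(6*theta**2 + 2) = G'(theta).

G(theta) = -(-3*log(3*theta**2 + 1) + 2*cos(5*theta**3 - 2*theta + 4) + 4)/4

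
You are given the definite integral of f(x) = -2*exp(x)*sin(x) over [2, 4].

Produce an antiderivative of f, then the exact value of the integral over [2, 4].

Antiderivative: F(x) = (-sin(x) + cos(x))*exp(x); value = exp(4)*cos(4) - exp(2)*cos(2) + exp(2)*sin(2) - exp(4)*sin(4)

Any candidate F(x) must reproduce f(x) exactly when differentiated.
F(x) = (-sin(x) + cos(x))*exp(x) is an antiderivative of f.
Check: d/dx[(-sin(x) + cos(x))*exp(x)] = -2*exp(x)*sin(x) = f(x).
F(4) = exp(4)*cos(4) - exp(4)*sin(4); F(2) = -exp(2)*sin(2) + exp(2)*cos(2).
Integral = F(4) - F(2) = exp(4)*cos(4) - exp(2)*cos(2) + exp(2)*sin(2) - exp(4)*sin(4).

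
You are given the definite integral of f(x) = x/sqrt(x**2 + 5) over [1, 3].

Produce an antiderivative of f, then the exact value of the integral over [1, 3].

The substitution u = x**2 + 5 works: f is exactly (dF/du)*(du/dx) for that inner function.
F(x) = sqrt(x**2 + 5) is an antiderivative of f.
Check: d/dx[sqrt(x**2 + 5)] = x/sqrt(x**2 + 5) = f(x).
F(3) = sqrt(14); F(1) = sqrt(6).
Integral = F(3) - F(1) = -sqrt(6) + sqrt(14).

Antiderivative: F(x) = sqrt(x**2 + 5); value = -sqrt(6) + sqrt(14)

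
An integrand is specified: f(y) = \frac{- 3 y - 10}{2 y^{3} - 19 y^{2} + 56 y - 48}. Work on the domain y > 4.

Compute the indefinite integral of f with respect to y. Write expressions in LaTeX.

The denominator factors as \left(y - 4\right)^{2} \left(2 y - 3\right); partial fractions split f into directly integrable pieces: - \frac{58}{25 \left(2 y - 3\right)} + \frac{29}{25 \left(y - 4\right)} - \frac{22}{5 \left(y - 4\right)^{2}}.
Check: d/dy[\frac{29 \log{\left(y - 4 \right)}}{25} - \frac{29 \log{\left(y - \frac{3}{2} \right)}}{25} + \frac{22}{5 y - 20}] = \frac{- 3 y - 10}{2 y^{3} - 19 y^{2} + 56 y - 48} = f(y).

F(y) = \frac{29 \log{\left(y - 4 \right)}}{25} - \frac{29 \log{\left(y - \frac{3}{2} \right)}}{25} + \frac{22}{5 y - 20} + C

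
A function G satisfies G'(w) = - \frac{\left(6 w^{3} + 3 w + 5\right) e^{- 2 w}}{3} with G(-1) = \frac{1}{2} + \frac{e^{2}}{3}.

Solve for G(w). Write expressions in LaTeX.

G'(w) has the shape u'v + uv' for u = w^{3} + \frac{3 w^{2}}{2} + 2 w + \frac{11}{6} and v = e^{- 2 w} — it is the derivative of the product u*v.
A general antiderivative is \frac{\left(6 w^{3} + 9 w^{2} + 12 w + 11\right) e^{- 2 w}}{6} + C.
The condition gives C = \frac{1}{2} + \frac{e^{2}}{3} - (\frac{e^{2}}{3}) = \frac{1}{2}.
So G(w) = w^{3} e^{- 2 w} + \frac{3 w^{2} e^{- 2 w}}{2} + 2 w e^{- 2 w} + \frac{1}{2} + \frac{11 e^{- 2 w}}{6}.
Check: d/dw[w^{3} e^{- 2 w} + \frac{3 w^{2} e^{- 2 w}}{2} + 2 w e^{- 2 w} + \frac{1}{2} + \frac{11 e^{- 2 w}}{6}] = \frac{\left(- 6 w^{3} - 3 w - 5\right) e^{- 2 w}}{3}, which equals G'(w).

G(w) = w^{3} e^{- 2 w} + \frac{3 w^{2} e^{- 2 w}}{2} + 2 w e^{- 2 w} + \frac{1}{2} + \frac{11 e^{- 2 w}}{6}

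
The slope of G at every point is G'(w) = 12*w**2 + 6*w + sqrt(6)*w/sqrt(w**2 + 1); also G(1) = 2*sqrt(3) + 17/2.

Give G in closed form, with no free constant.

The integrand splits into summands that can be handled one at a time.
A general antiderivative is 4*w**3 + 3*w**2 + 2*sqrt(3*w**2/2 + 3/2) + 1 + C.
The condition gives C = 2*sqrt(3) + 17/2 - (2*sqrt(3) + 8) = 1/2.
So G(w) = 4*w**3 + 3*w**2 + 2*sqrt(3*w**2/2 + 3/2) + 3/2.
Check: d/dw[4*w**3 + 3*w**2 + 2*sqrt(3*w**2/2 + 3/2) + 3/2] = (12*w**2*sqrt(w**2 + 1) + 6*w*sqrt(w**2 + 1) + sqrt(6)*w)/sqrt(w**2 + 1), which equals G'(w).

G(w) = 4*w**3 + 3*w**2 + 2*sqrt(3*w**2/2 + 3/2) + 3/2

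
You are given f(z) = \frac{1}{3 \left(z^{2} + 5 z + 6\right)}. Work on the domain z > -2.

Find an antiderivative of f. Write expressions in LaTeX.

An antiderivative is F(z) = \frac{\log{\left(z + 2 \right)}}{3} - \frac{\log{\left(z + 3 \right)}}{3}.

The denominator factors as 3 \left(z + 2\right) \left(z + 3\right); partial fractions split f into directly integrable pieces: - \frac{1}{3 \left(z + 3\right)} + \frac{1}{3 \left(z + 2\right)}.
Check: d/dz[\frac{\log{\left(z + 2 \right)}}{3} - \frac{\log{\left(z + 3 \right)}}{3}] = \frac{1}{3 z^{2} + 15 z + 18}, which equals f(z).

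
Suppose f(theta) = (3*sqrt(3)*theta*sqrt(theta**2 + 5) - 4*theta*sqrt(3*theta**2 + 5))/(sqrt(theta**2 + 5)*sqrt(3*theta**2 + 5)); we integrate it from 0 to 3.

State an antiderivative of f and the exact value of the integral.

Antiderivative: F(theta) = -4*sqrt(theta**2 + 5) + sqrt(3)*sqrt(3*theta**2 + 5); value = -4*sqrt(14) - sqrt(15) + 4*sqrt(5) + 4*sqrt(6)

Whatever form F(theta) takes, F'(theta) = f(theta) is non-negotiable.
F(theta) = -4*sqrt(theta**2 + 5) + sqrt(3)*sqrt(3*theta**2 + 5) is an antiderivative of f.
Check: d/dtheta[-4*sqrt(theta**2 + 5) + sqrt(3)*sqrt(3*theta**2 + 5)] = (3*sqrt(3)*theta*sqrt(theta**2 + 5) - 4*theta*sqrt(3*theta**2 + 5))/(sqrt(theta**2 + 5)*sqrt(3*theta**2 + 5)) = f(theta).
F(3) = -4*sqrt(14) + 4*sqrt(6); F(0) = -4*sqrt(5) + sqrt(15).
Integral = F(3) - F(0) = -4*sqrt(14) - sqrt(15) + 4*sqrt(5) + 4*sqrt(6).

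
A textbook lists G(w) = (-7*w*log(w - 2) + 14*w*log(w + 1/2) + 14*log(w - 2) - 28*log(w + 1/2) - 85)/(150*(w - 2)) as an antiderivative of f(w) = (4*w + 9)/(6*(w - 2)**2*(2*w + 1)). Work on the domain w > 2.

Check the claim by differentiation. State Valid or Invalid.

Invalid: d/dw[G] - f = 7/(150*w - 300), which is not 0.

d/dw[G] = (14*w**2 + 79*w + 211)/(300*w**3 - 1050*w**2 + 600*w + 600)
d/dw[G] - f(w) = 7/(150*w - 300) != 0.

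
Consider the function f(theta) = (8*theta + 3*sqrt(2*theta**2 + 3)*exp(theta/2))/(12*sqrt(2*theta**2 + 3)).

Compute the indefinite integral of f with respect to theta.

F(theta) = sqrt(2*theta**2 + 3)/3 + exp(theta/2)/2 + C

Any candidate F(theta) must reproduce f(theta) exactly when differentiated.
Check: d/dtheta[sqrt(2*theta**2 + 3)/3 + exp(theta/2)/2] = (8*theta + 3*sqrt(2*theta**2 + 3)*exp(theta/2))/(12*sqrt(2*theta**2 + 3)) = f(theta).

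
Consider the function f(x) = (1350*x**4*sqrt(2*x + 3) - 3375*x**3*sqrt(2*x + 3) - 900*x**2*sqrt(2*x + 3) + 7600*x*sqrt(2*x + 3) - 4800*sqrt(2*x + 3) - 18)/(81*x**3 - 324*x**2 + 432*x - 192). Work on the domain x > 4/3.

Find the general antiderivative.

F(x) = (5*(2*x + 3)**(5/2)*(3*x - 4)**2 + 3)/(3*(3*x - 4)**2) + C

A first test for any F(x): its x-derivative must equal f(x) identically.
Check: d/dx[(5*(2*x + 3)**(5/2)*(3*x - 4)**2 + 3)/(3*(3*x - 4)**2)] = (1350*x**4*sqrt(2*x + 3) - 3375*x**3*sqrt(2*x + 3) - 900*x**2*sqrt(2*x + 3) + 7600*x*sqrt(2*x + 3) - 4800*sqrt(2*x + 3) - 18)/(81*x**3 - 324*x**2 + 432*x - 192) = f(x).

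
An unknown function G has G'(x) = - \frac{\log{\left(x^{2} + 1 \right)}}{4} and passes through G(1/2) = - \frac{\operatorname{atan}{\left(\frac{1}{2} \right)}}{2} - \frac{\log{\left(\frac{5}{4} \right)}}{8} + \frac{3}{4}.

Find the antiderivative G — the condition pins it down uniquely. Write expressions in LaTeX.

G(x) = - \frac{x \log{\left(x^{2} + 1 \right)}}{4} + \frac{x}{2} - \frac{\operatorname{atan}{\left(x \right)}}{2} + \frac{1}{2}

Differentiate the proposed G(x) back; it has to land on the given G'(x).
A general antiderivative is - \frac{x \log{\left(x^{2} + 1 \right)}}{4} + \frac{x}{2} - \frac{\operatorname{atan}{\left(x \right)}}{2} + C.
The condition gives C = - \frac{\operatorname{atan}{\left(\frac{1}{2} \right)}}{2} - \frac{\log{\left(\frac{5}{4} \right)}}{8} + \frac{3}{4} - (- \frac{\operatorname{atan}{\left(\frac{1}{2} \right)}}{2} - \frac{\log{\left(\frac{5}{4} \right)}}{8} + \frac{1}{4}) = \frac{1}{2}.
So G(x) = - \frac{x \log{\left(x^{2} + 1 \right)}}{4} + \frac{x}{2} - \frac{\operatorname{atan}{\left(x \right)}}{2} + \frac{1}{2}.
Check: d/dx[- \frac{x \log{\left(x^{2} + 1 \right)}}{4} + \frac{x}{2} - \frac{\operatorname{atan}{\left(x \right)}}{2} + \frac{1}{2}] = - \frac{\log{\left(x^{2} + 1 \right)}}{4} = G'(x).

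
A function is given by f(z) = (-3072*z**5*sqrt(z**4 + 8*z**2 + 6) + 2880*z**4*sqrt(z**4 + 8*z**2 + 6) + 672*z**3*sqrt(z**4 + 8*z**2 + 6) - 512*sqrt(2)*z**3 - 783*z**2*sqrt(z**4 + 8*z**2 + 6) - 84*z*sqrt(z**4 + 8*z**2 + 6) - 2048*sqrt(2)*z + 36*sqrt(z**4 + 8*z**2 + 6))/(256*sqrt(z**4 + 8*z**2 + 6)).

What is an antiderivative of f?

An antiderivative is F(z) = -(2*z**2 - 3*z/4 - 1/2)**3/4 - 2*sqrt(z**4/2 + 4*z**2 + 3).

Whatever form F(z) takes, F'(z) = f(z) is non-negotiable.
Check: d/dz[-(2*z**2 - 3*z/4 - 1/2)**3/4 - 2*sqrt(z**4/2 + 4*z**2 + 3)] = (-3072*z**5*sqrt(z**4 + 8*z**2 + 6) + 2880*z**4*sqrt(z**4 + 8*z**2 + 6) + 672*z**3*sqrt(z**4 + 8*z**2 + 6) - 512*sqrt(2)*z**3 - 783*z**2*sqrt(z**4 + 8*z**2 + 6) - 84*z*sqrt(z**4 + 8*z**2 + 6) - 2048*sqrt(2)*z + 36*sqrt(z**4 + 8*z**2 + 6))/(256*sqrt(z**4 + 8*z**2 + 6)) = f(z).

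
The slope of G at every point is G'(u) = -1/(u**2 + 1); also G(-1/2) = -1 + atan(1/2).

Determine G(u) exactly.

G(u) = -atan(u) - 1

Since d/du undoes antidifferentiation here, G(u) must give back the stated G'(u).
A general antiderivative is -atan(u) + C.
The condition gives C = -1 + atan(1/2) - (atan(1/2)) = -1.
So G(u) = -atan(u) - 1.
Check: d/du[-atan(u) - 1] = -1/(u**2 + 1) = G'(u).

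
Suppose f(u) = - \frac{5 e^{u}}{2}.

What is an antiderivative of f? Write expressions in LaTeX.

An antiderivative is F(u) = - \frac{5 e^{u}}{2}.

For F(u) to be correct the identity F'(u) - f(u) = 0 must hold.
Check: d/du[- \frac{5 e^{u}}{2}] = - \frac{5 e^{u}}{2} = f(u).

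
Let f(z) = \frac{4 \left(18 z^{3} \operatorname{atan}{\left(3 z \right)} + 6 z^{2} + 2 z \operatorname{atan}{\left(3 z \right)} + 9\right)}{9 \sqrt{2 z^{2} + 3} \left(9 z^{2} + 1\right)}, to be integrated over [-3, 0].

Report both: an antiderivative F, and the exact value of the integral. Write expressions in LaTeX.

Antiderivative: F(z) = \frac{4 \sqrt{2 z^{2} + 3} \operatorname{atan}{\left(3 z \right)}}{9}; value = \frac{4 \sqrt{21} \operatorname{atan}{\left(9 \right)}}{9}

f has the shape u'v + uv' for u = \frac{4 \sqrt{2 z^{2} + 3}}{9} and v = \operatorname{atan}{\left(3 z \right)} — it is the derivative of the product u*v.
F(z) = \frac{4 \sqrt{2 z^{2} + 3} \operatorname{atan}{\left(3 z \right)}}{9} is an antiderivative of f.
Check: d/dz[\frac{4 \sqrt{2 z^{2} + 3} \operatorname{atan}{\left(3 z \right)}}{9}] = \frac{72 z^{3} \operatorname{atan}{\left(3 z \right)} + 24 z^{2} + 8 z \operatorname{atan}{\left(3 z \right)} + 36}{81 z^{2} \sqrt{2 z^{2} + 3} + 9 \sqrt{2 z^{2} + 3}}, which equals f(z).
F(0) = 0; F(-3) = - \frac{4 \sqrt{21} \operatorname{atan}{\left(9 \right)}}{9}.
Integral = F(0) - F(-3) = \frac{4 \sqrt{21} \operatorname{atan}{\left(9 \right)}}{9}.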